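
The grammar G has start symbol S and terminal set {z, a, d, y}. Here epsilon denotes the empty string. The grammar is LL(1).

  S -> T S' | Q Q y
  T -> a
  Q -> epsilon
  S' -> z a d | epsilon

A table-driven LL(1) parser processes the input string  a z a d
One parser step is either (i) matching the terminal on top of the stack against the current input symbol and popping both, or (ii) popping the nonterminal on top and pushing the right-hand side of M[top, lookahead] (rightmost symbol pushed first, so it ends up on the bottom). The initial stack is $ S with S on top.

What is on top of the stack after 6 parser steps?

     Stack    Input      Action
  1  $ S      a z a d $  expand S -> T S'
  2  $ S' T   a z a d $  expand T -> a
  3  $ S' a   a z a d $  match a
  4  $ S'     z a d $    expand S' -> z a d
  5  $ d a z  z a d $    match z
  6  $ d a    a d $      match a
Stack after step 6: $ d (top = d).

d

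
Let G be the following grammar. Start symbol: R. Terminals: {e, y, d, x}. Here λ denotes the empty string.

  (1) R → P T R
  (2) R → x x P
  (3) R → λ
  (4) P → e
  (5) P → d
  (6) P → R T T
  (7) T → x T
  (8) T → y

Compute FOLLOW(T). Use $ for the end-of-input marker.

FIRST(T): from T→x T we get {x}; from T→y we get {y}. So FIRST(T) = {x, y}.
FIRST(R): from R→P T R we get {d, e, x, y}; from R→x x P we get {x}; from R→λ we get {λ}. So FIRST(R) = {λ, d, e, x, y}.
FIRST(P): from P→e we get {e}; from P→d we get {d}; from P→R T T we get {d, e, x, y}. So FIRST(P) = {d, e, x, y}.
FOLLOW(R) includes $ since R is the start symbol.
FOLLOW(R): in R→P T R, the suffix after R is empty (adds nothing new); in P→R T T, R is followed by T T with FIRST {x, y}. Thus FOLLOW(R) = {$, x, y}.
FOLLOW(P): in R→P T R, P is followed by T R with FIRST {x, y}; in R→x x P, the suffix after P is empty, so FOLLOW(P) ⊇ FOLLOW(R) = {$, x, y}. Thus FOLLOW(P) = {$, x, y}.
FOLLOW(T): in R→P T R, T is followed by R with FIRST {λ, d, e, x, y}; in R→P T R, the suffix after T is nullable, so FOLLOW(T) ⊇ FOLLOW(R) = {$, x, y}; in P→R T T (occurrence 1), T is followed by T with FIRST {x, y}; in P→R T T (occurrence 2), the suffix after T is empty, so FOLLOW(T) ⊇ FOLLOW(P) = {$, x, y}; in T→x T, the suffix after T is empty (adds nothing new). Thus FOLLOW(T) = {$, d, e, x, y}.

{$, d, e, x, y}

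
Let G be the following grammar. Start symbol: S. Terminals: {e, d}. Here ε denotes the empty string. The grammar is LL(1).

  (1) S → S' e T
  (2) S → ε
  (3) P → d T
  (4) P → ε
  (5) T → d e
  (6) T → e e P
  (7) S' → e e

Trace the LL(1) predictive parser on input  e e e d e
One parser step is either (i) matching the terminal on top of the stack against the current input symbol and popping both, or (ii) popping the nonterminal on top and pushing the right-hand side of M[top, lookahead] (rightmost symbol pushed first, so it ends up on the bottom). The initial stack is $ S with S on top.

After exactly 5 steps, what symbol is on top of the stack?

T

step 1: stack=$ S  input=e e e d e $  — expand S → S' e T
step 2: stack=$ T e S'  input=e e e d e $  — expand S' → e e
step 3: stack=$ T e e e  input=e e e d e $  — match e
step 4: stack=$ T e e  input=e e d e $  — match e
step 5: stack=$ T e  input=e d e $  — match e
Stack after step 5: $ T (top = T).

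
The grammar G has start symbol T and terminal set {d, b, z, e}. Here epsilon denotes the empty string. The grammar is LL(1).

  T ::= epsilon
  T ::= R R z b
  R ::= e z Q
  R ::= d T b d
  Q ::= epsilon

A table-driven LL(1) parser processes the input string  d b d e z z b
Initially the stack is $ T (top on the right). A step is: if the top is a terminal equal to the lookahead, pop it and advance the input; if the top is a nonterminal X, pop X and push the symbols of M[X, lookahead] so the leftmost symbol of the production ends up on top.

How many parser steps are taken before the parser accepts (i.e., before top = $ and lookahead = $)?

12

step 1: stack=$ T  input=d b d e z z b $  — expand T ::= R R z b
step 2: stack=$ b z R R  input=d b d e z z b $  — expand R ::= d T b d
step 3: stack=$ b z R d b T d  input=d b d e z z b $  — match d
step 4: stack=$ b z R d b T  input=b d e z z b $  — expand T ::= epsilon
step 5: stack=$ b z R d b  input=b d e z z b $  — match b
step 6: stack=$ b z R d  input=d e z z b $  — match d
step 7: stack=$ b z R  input=e z z b $  — expand R ::= e z Q
step 8: stack=$ b z Q z e  input=e z z b $  — match e
step 9: stack=$ b z Q z  input=z z b $  — match z
step 10: stack=$ b z Q  input=z b $  — expand Q ::= epsilon
step 11: stack=$ b z  input=z b $  — match z
step 12: stack=$ b  input=b $  — match b
Accept reached after 12 steps.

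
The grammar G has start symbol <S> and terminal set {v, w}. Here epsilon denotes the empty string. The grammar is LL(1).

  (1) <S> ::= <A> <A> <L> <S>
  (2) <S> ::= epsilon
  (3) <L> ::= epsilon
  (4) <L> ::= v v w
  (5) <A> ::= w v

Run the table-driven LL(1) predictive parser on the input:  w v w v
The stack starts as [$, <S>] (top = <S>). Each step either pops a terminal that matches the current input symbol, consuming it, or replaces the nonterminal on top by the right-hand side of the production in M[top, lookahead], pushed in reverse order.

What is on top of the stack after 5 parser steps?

     Stack              Input      Action
  1  $ <S>              w v w v $  expand <S> ::= <A> <A> <L> <S>
  2  $ <S> <L> <A> <A>  w v w v $  expand <A> ::= w v
  3  $ <S> <L> <A> v w  w v w v $  match w
  4  $ <S> <L> <A> v    v w v $    match v
  5  $ <S> <L> <A>      w v $      expand <A> ::= w v
Stack after step 5: $ <S> <L> v w (top = w).

w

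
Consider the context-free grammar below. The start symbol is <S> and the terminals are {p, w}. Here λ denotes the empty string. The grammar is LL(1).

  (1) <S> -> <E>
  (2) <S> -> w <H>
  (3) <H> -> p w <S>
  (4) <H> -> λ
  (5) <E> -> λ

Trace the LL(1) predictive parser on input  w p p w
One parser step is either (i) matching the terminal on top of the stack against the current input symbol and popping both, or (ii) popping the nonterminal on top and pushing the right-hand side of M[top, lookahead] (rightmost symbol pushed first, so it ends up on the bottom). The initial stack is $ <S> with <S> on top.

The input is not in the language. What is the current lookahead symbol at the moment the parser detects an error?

step 1: stack=$ <S>  input=w p p w $  — expand <S> -> w <H>
step 2: stack=$ <H> w  input=w p p w $  — match w
step 3: stack=$ <H>  input=p p w $  — expand <H> -> p w <S>
step 4: stack=$ <S> w p  input=p p w $  — match p
step 5: stack=$ <S> w  input=p w $  — error: top is terminal w but lookahead is p

p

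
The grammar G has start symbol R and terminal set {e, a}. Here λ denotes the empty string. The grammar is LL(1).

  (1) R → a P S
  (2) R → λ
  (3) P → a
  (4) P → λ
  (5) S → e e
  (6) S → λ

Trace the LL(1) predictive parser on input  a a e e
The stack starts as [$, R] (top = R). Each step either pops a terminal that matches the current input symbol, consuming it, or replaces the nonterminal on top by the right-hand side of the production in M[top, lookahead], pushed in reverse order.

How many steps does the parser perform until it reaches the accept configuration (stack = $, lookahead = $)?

     Stack    Input      Action
  1  $ R      a a e e $  expand R → a P S
  2  $ S P a  a a e e $  match a
  3  $ S P    a e e $    expand P → a
  4  $ S a    a e e $    match a
  5  $ S      e e $      expand S → e e
  6  $ e e    e e $      match e
  7  $ e      e $        match e
Accept reached after 7 steps.

7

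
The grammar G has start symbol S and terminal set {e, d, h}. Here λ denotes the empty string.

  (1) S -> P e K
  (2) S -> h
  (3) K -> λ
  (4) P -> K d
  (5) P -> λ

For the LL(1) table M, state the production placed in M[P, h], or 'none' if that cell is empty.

FIRST(K) = {λ}
FIRST(P) = {λ, d}  (via K d)
FIRST(S) = {d, e, h}  (via P e K)
FOLLOW(S) includes $ since S is the start symbol.
FOLLOW(P): in S->P e K, P is followed by e K with FIRST {e}. Thus FOLLOW(P) = {e}.
For P -> K d: FIRST(K d) = {d}, so it goes in M[P, t] for t ∈ {d}.
For P -> λ: FIRST(λ) = {λ}, so it goes in M[P, t] for t ∈ {}; since λ ∈ FIRST, also for every t ∈ FOLLOW(P) = {e}.
None of these place a production in M[P, h].

none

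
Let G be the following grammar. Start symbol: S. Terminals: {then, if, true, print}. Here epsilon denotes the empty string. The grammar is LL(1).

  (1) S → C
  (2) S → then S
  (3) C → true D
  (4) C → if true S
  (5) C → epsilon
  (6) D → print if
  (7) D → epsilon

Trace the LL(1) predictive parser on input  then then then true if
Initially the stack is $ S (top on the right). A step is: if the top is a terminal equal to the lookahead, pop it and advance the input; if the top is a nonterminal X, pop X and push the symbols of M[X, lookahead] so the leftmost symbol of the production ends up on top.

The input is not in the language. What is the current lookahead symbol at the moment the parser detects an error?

if

      Stack     Input                     Action
   1  $ S       then then then true if $  expand S → then S
   2  $ S then  then then then true if $  match then
   3  $ S       then then true if $       expand S → then S
   4  $ S then  then then true if $       match then
   5  $ S       then true if $            expand S → then S
   6  $ S then  then true if $            match then
   7  $ S       true if $                 expand S → C
   8  $ C       true if $                 expand C → true D
   9  $ D true  true if $                 match true
  10  $ D       if $                      error: M[D, if] is empty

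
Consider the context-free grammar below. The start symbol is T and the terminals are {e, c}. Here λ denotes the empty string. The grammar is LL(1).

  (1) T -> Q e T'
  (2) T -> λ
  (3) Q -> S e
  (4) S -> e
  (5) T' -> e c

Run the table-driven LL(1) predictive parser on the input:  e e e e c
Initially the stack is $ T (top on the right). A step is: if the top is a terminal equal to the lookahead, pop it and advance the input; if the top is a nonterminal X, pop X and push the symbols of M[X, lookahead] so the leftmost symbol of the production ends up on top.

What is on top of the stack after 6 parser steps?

T'

step 1: stack=$ T  input=e e e e c $  — expand T -> Q e T'
step 2: stack=$ T' e Q  input=e e e e c $  — expand Q -> S e
step 3: stack=$ T' e e S  input=e e e e c $  — expand S -> e
step 4: stack=$ T' e e e  input=e e e e c $  — match e
step 5: stack=$ T' e e  input=e e e c $  — match e
step 6: stack=$ T' e  input=e e c $  — match e
Stack after step 6: $ T' (top = T').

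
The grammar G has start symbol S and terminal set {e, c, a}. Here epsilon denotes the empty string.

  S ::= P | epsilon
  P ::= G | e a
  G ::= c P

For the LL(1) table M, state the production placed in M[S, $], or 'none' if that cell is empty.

FIRST(G) = {c}
FIRST(P) = {c, e}  (via G)
FIRST(S) = {epsilon, c, e}  (via P)
FOLLOW(S) includes $ since S is the start symbol.
FOLLOW(S): S appears on no right-hand side. Thus FOLLOW(S) = {$}.
For S ::= P: FIRST(P) = {c, e}, so it goes in M[S, t] for t ∈ {c, e}.
For S ::= epsilon: FIRST(epsilon) = {epsilon}, so it goes in M[S, t] for t ∈ {}; since epsilon ∈ FIRST, also for every t ∈ FOLLOW(S) = {$}.

S ::= epsilon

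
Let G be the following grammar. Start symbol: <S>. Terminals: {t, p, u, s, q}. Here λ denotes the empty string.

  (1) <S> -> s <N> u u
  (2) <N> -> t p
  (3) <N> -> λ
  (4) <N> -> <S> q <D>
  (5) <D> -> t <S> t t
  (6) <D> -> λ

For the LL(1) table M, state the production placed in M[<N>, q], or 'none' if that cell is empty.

FIRST(<S>): from <S>->s <N> u u we get {s}. So FIRST(<S>) = {s}.
FIRST(<D>): from <D>->t <S> t t we get {t}; from <D>->λ we get {λ}. So FIRST(<D>) = {λ, t}.
FIRST(<N>): from <N>->t p we get {t}; from <N>->λ we get {λ}; from <N>-><S> q <D> we get {s}. So FIRST(<N>) = {λ, s, t}.
FOLLOW(<S>) includes $ since <S> is the start symbol.
FOLLOW(<N>): in <S>->s <N> u u, <N> is followed by u u with FIRST {u}. Thus FOLLOW(<N>) = {u}.
For <N> -> t p: FIRST(t p) = {t}, so it goes in M[<N>, t] for t ∈ {t}.
For <N> -> λ: FIRST(λ) = {λ}, so it goes in M[<N>, t] for t ∈ {}; since λ ∈ FIRST, also for every t ∈ FOLLOW(<N>) = {u}.
For <N> -> <S> q <D>: FIRST(<S> q <D>) = {s}, so it goes in M[<N>, t] for t ∈ {s}.
None of these place a production in M[<N>, q].

none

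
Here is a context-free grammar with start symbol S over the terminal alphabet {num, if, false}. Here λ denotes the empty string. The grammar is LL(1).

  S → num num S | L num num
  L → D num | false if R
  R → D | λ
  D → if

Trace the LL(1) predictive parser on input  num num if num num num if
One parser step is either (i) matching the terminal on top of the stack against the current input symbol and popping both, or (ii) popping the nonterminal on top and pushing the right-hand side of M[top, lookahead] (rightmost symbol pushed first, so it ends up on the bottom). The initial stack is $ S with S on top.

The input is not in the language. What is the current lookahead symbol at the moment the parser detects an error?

if

step 1: stack=$ S  input=num num if num num num if $  — expand S → num num S
step 2: stack=$ S num num  input=num num if num num num if $  — match num
step 3: stack=$ S num  input=num if num num num if $  — match num
step 4: stack=$ S  input=if num num num if $  — expand S → L num num
step 5: stack=$ num num L  input=if num num num if $  — expand L → D num
step 6: stack=$ num num num D  input=if num num num if $  — expand D → if
step 7: stack=$ num num num if  input=if num num num if $  — match if
step 8: stack=$ num num num  input=num num num if $  — match num
step 9: stack=$ num num  input=num num if $  — match num
step 10: stack=$ num  input=num if $  — match num
step 11: stack=$  input=if $  — error: stack empty but input remains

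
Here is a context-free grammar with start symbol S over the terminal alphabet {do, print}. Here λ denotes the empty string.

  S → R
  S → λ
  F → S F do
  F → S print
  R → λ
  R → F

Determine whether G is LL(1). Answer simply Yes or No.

FIRST(S) = {λ, print}
FIRST(F) = {print}
FIRST(R) = {λ, print}
FOLLOW(S) = {$, print}
FOLLOW(F) = {$, do, print}
FOLLOW(R) = {$, print}
Cell M[F, print] receives both F → S F do and F → S print — the grammar is not LL(1).

No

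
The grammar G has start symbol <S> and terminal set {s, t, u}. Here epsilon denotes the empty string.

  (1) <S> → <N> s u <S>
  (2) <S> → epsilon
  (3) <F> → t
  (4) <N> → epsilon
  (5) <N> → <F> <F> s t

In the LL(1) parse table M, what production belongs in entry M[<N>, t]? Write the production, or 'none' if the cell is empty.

<N> → <F> <F> s t

FIRST(<F>): from <F>→t we get {t}. So FIRST(<F>) = {t}.
FIRST(<N>): from <N>→epsilon we get {epsilon}; from <N>→<F> <F> s t we get {t}. So FIRST(<N>) = {epsilon, t}.
FIRST(<S>): from <S>→<N> s u <S> we get {s, t}; from <S>→epsilon we get {epsilon}. So FIRST(<S>) = {epsilon, s, t}.
FOLLOW(<S>) includes $ since <S> is the start symbol.
FOLLOW(<N>): in <S>→<N> s u <S>, <N> is followed by s u <S> with FIRST {s}. Thus FOLLOW(<N>) = {s}.
For <N> → epsilon: FIRST(epsilon) = {epsilon}, so it goes in M[<N>, t] for t ∈ {}; since epsilon ∈ FIRST, also for every t ∈ FOLLOW(<N>) = {s}.
For <N> → <F> <F> s t: FIRST(<F> <F> s t) = {t}, so it goes in M[<N>, t] for t ∈ {t}.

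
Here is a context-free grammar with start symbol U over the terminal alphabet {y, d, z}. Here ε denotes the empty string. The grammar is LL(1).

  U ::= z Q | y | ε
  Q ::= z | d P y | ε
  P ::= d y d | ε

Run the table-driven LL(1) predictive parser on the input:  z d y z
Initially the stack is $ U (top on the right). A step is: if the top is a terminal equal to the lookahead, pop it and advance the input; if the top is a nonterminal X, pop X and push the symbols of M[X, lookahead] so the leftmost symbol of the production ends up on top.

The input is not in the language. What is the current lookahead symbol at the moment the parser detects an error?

z

step 1: stack=$ U  input=z d y z $  — expand U ::= z Q
step 2: stack=$ Q z  input=z d y z $  — match z
step 3: stack=$ Q  input=d y z $  — expand Q ::= d P y
step 4: stack=$ y P d  input=d y z $  — match d
step 5: stack=$ y P  input=y z $  — expand P ::= ε
step 6: stack=$ y  input=y z $  — match y
step 7: stack=$  input=z $  — error: stack empty but input remains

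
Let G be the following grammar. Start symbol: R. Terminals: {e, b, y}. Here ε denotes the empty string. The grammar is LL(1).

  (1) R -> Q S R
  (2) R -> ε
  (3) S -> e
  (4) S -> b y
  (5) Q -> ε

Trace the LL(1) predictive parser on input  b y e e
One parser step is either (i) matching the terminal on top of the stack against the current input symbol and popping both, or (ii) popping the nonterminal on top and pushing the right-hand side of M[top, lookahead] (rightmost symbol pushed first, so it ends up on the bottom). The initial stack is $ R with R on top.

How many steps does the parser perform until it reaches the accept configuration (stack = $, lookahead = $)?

step 1: stack=$ R  input=b y e e $  — expand R -> Q S R
step 2: stack=$ R S Q  input=b y e e $  — expand Q -> ε
step 3: stack=$ R S  input=b y e e $  — expand S -> b y
step 4: stack=$ R y b  input=b y e e $  — match b
step 5: stack=$ R y  input=y e e $  — match y
step 6: stack=$ R  input=e e $  — expand R -> Q S R
step 7: stack=$ R S Q  input=e e $  — expand Q -> ε
step 8: stack=$ R S  input=e e $  — expand S -> e
step 9: stack=$ R e  input=e e $  — match e
step 10: stack=$ R  input=e $  — expand R -> Q S R
step 11: stack=$ R S Q  input=e $  — expand Q -> ε
step 12: stack=$ R S  input=e $  — expand S -> e
step 13: stack=$ R e  input=e $  — match e
step 14: stack=$ R  input=$  — expand R -> ε
Accept reached after 14 steps.

14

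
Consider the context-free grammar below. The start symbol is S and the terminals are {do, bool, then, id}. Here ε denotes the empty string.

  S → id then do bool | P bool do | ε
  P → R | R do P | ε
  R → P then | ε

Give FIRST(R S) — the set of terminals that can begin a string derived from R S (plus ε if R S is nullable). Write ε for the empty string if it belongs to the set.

{ε, bool, do, id, then}

FIRST(S) = {ε, bool, do, id, then}  (via P bool do)
FIRST(P) = {ε, do, then}  (via R, R do P)
FIRST(R) = {ε, do, then}  (via P then)
FIRST(R S): take FIRST of each symbol in turn, carrying on past any symbol whose FIRST contains ε; result {ε, bool, do, id, then}.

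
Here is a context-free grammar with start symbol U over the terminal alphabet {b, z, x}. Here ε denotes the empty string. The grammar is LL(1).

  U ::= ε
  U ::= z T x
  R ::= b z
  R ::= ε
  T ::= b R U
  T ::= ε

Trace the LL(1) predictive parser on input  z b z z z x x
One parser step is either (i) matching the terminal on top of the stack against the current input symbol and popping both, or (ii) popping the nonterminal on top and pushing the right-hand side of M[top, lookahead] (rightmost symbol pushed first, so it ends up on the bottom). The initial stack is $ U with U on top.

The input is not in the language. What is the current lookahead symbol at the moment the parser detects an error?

z

     Stack      Input            Action
  1  $ U        z b z z z x x $  expand U ::= z T x
  2  $ x T z    z b z z z x x $  match z
  3  $ x T      b z z z x x $    expand T ::= b R U
  4  $ x U R b  b z z z x x $    match b
  5  $ x U R    z z z x x $      expand R ::= ε
  6  $ x U      z z z x x $      expand U ::= z T x
  7  $ x x T z  z z z x x $      match z
  8  $ x x T    z z x x $        error: M[T, z] is empty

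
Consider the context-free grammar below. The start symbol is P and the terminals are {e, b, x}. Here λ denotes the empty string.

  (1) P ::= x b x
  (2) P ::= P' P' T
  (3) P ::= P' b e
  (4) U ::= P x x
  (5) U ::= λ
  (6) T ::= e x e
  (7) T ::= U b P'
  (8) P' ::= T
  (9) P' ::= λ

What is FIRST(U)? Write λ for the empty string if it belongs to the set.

{λ, b, e, x}

FIRST(P) = {b, e, x}  (via P' P' T, P' b e)
FIRST(U) = {λ, b, e, x}  (via P x x)
FIRST(T) = {b, e, x}  (via U b P')
FIRST(P') = {λ, b, e, x}  (via T)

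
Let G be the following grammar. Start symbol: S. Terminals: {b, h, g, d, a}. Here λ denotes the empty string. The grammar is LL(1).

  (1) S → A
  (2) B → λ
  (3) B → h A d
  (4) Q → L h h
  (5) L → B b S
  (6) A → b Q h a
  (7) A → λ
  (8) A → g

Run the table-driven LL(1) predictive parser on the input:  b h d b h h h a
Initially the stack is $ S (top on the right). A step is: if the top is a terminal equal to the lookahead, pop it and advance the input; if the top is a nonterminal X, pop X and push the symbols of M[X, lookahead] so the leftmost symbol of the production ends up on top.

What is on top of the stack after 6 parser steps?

step 1: stack=$ S  input=b h d b h h h a $  — expand S → A
step 2: stack=$ A  input=b h d b h h h a $  — expand A → b Q h a
step 3: stack=$ a h Q b  input=b h d b h h h a $  — match b
step 4: stack=$ a h Q  input=h d b h h h a $  — expand Q → L h h
step 5: stack=$ a h h h L  input=h d b h h h a $  — expand L → B b S
step 6: stack=$ a h h h S b B  input=h d b h h h a $  — expand B → h A d
Stack after step 6: $ a h h h S b d A h (top = h).

h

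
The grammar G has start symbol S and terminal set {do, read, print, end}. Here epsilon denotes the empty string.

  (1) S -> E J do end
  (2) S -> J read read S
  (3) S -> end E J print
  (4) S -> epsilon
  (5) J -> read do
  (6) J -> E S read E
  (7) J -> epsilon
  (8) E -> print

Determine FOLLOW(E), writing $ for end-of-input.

{do, end, print, read}

FIRST(E): from E->print we get {print}. So FIRST(E) = {print}.
FIRST(J): from J->read do we get {read}; from J->E S read E we get {print}; from J->epsilon we get {epsilon}. So FIRST(J) = {epsilon, print, read}.
FIRST(S): from S->E J do end we get {print}; from S->J read read S we get {print, read}; from S->end E J print we get {end}; from S->epsilon we get {epsilon}. So FIRST(S) = {epsilon, end, print, read}.
FOLLOW(S) includes $ since S is the start symbol.
FOLLOW(S): in S->J read read S, the suffix after S is empty (adds nothing new); in J->E S read E, S is followed by read E with FIRST {read}. Thus FOLLOW(S) = {$, read}.
FOLLOW(J): in S->E J do end, J is followed by do end with FIRST {do}; in S->J read read S, J is followed by read read S with FIRST {read}; in S->end E J print, J is followed by print with FIRST {print}. Thus FOLLOW(J) = {do, print, read}.
FOLLOW(E): in S->E J do end, E is followed by J do end with FIRST {do, print, read}; in S->end E J print, E is followed by J print with FIRST {print, read}; in J->E S read E (occurrence 1), E is followed by S read E with FIRST {end, print, read}; in J->E S read E (occurrence 2), the suffix after E is empty, so FOLLOW(E) ⊇ FOLLOW(J) = {do, print, read}. Thus FOLLOW(E) = {do, end, print, read}.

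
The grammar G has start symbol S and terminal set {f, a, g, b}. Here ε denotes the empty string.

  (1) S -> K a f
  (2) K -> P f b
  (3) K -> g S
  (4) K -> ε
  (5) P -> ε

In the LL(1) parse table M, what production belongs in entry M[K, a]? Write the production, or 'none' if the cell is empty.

FIRST(P) = {ε}
FIRST(K) = {ε, f, g}  (via P f b)
FIRST(S) = {a, f, g}  (via K a f)
FOLLOW(S) includes $ since S is the start symbol.
FOLLOW(K): in S->K a f, K is followed by a f with FIRST {a}. Thus FOLLOW(K) = {a}.
For K -> P f b: FIRST(P f b) = {f}, so it goes in M[K, t] for t ∈ {f}.
For K -> g S: FIRST(g S) = {g}, so it goes in M[K, t] for t ∈ {g}.
For K -> ε: FIRST(ε) = {ε}, so it goes in M[K, t] for t ∈ {}; since ε ∈ FIRST, also for every t ∈ FOLLOW(K) = {a}.

K -> ε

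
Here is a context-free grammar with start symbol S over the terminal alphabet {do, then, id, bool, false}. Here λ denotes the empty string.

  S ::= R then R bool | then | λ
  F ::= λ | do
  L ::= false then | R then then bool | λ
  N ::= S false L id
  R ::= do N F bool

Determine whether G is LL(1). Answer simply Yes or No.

Yes

FIRST(S) = {λ, do, then}
FIRST(F) = {λ, do}
FIRST(L) = {λ, do, false}
FIRST(N) = {do, false, then}
FIRST(R) = {do}
FOLLOW(S) = {$, false}
FOLLOW(F) = {bool}
FOLLOW(L) = {id}
FOLLOW(N) = {bool, do}
FOLLOW(R) = {bool, then}
Each cell of M receives at most one production.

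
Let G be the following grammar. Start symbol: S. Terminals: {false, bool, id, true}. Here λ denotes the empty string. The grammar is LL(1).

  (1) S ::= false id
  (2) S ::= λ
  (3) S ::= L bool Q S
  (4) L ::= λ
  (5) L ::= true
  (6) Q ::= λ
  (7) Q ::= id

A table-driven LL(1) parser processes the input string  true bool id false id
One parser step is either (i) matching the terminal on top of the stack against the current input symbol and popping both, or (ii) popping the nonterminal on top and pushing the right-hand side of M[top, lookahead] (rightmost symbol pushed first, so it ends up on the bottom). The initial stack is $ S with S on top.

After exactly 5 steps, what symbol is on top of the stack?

step 1: stack=$ S  input=true bool id false id $  — expand S ::= L bool Q S
step 2: stack=$ S Q bool L  input=true bool id false id $  — expand L ::= true
step 3: stack=$ S Q bool true  input=true bool id false id $  — match true
step 4: stack=$ S Q bool  input=bool id false id $  — match bool
step 5: stack=$ S Q  input=id false id $  — expand Q ::= id
Stack after step 5: $ S id (top = id).

id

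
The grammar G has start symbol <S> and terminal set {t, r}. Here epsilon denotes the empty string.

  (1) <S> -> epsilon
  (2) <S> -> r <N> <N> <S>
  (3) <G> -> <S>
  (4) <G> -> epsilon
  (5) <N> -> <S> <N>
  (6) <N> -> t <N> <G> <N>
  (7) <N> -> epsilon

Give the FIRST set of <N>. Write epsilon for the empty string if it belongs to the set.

FIRST(<S>): from <S>->epsilon we get {epsilon}; from <S>->r <N> <N> <S> we get {r}. So FIRST(<S>) = {epsilon, r}.
FIRST(<G>): from <G>-><S> we get {epsilon, r}; from <G>->epsilon we get {epsilon}. So FIRST(<G>) = {epsilon, r}.
FIRST(<N>): from <N>-><S> <N> we get {epsilon, r, t}; from <N>->t <N> <G> <N> we get {t}; from <N>->epsilon we get {epsilon}. So FIRST(<N>) = {epsilon, r, t}.

{epsilon, r, t}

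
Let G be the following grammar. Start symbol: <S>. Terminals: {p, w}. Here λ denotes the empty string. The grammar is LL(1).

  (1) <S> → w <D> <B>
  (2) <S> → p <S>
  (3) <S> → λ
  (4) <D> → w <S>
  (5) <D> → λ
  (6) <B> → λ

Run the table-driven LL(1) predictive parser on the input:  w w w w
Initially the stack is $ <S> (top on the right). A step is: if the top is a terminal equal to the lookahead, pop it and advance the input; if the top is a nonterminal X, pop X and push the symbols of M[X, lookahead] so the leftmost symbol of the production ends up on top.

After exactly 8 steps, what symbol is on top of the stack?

<S>

     Stack            Input      Action
  1  $ <S>            w w w w $  expand <S> → w <D> <B>
  2  $ <B> <D> w      w w w w $  match w
  3  $ <B> <D>        w w w $    expand <D> → w <S>
  4  $ <B> <S> w      w w w $    match w
  5  $ <B> <S>        w w $      expand <S> → w <D> <B>
  6  $ <B> <B> <D> w  w w $      match w
  7  $ <B> <B> <D>    w $        expand <D> → w <S>
  8  $ <B> <B> <S> w  w $        match w
Stack after step 8: $ <B> <B> <S> (top = <S>).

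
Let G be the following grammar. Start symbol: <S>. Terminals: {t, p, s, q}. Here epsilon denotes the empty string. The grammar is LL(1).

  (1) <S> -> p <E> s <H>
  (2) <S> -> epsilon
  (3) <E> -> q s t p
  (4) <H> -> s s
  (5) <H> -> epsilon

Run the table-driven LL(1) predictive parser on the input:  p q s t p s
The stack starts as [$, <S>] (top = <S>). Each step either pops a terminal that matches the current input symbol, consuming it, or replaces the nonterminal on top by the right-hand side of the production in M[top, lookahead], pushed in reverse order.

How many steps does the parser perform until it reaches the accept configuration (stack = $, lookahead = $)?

step 1: stack=$ <S>  input=p q s t p s $  — expand <S> -> p <E> s <H>
step 2: stack=$ <H> s <E> p  input=p q s t p s $  — match p
step 3: stack=$ <H> s <E>  input=q s t p s $  — expand <E> -> q s t p
step 4: stack=$ <H> s p t s q  input=q s t p s $  — match q
step 5: stack=$ <H> s p t s  input=s t p s $  — match s
step 6: stack=$ <H> s p t  input=t p s $  — match t
step 7: stack=$ <H> s p  input=p s $  — match p
step 8: stack=$ <H> s  input=s $  — match s
step 9: stack=$ <H>  input=$  — expand <H> -> epsilon
Accept reached after 9 steps.

9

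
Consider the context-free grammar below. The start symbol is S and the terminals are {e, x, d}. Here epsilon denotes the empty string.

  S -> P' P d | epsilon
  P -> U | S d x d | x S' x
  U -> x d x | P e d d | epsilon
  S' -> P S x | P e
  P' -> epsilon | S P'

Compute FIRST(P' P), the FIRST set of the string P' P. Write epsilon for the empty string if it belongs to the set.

FIRST(S): from S->P' P d we get {d, e, x}; from S->epsilon we get {epsilon}. So FIRST(S) = {epsilon, d, e, x}.
FIRST(P'): from P'->epsilon we get {epsilon}; from P'->S P' we get {epsilon, d, e, x}. So FIRST(P') = {epsilon, d, e, x}.
FIRST(P): from P->U we get {epsilon, d, e, x}; from P->S d x d we get {d, e, x}; from P->x S' x we get {x}. So FIRST(P) = {epsilon, d, e, x}.
FIRST(U): from U->x d x we get {x}; from U->P e d d we get {d, e, x}; from U->epsilon we get {epsilon}. So FIRST(U) = {epsilon, d, e, x}.
FIRST(S'): from S'->P S x we get {d, e, x}; from S'->P e we get {d, e, x}. So FIRST(S') = {d, e, x}.
FIRST(P' P): take FIRST of each symbol in turn, carrying on past any symbol whose FIRST contains epsilon; result {epsilon, d, e, x}.

{epsilon, d, e, x}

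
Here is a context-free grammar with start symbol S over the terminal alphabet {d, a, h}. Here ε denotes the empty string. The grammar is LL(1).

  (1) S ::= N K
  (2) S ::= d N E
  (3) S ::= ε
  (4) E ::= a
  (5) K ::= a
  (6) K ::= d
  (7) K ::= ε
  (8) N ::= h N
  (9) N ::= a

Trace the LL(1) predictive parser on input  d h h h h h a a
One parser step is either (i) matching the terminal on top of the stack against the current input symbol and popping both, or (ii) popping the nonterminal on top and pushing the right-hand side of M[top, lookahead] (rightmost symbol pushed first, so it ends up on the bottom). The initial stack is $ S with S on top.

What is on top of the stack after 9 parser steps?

     Stack    Input              Action
  1  $ S      d h h h h h a a $  expand S ::= d N E
  2  $ E N d  d h h h h h a a $  match d
  3  $ E N    h h h h h a a $    expand N ::= h N
  4  $ E N h  h h h h h a a $    match h
  5  $ E N    h h h h a a $      expand N ::= h N
  6  $ E N h  h h h h a a $      match h
  7  $ E N    h h h a a $        expand N ::= h N
  8  $ E N h  h h h a a $        match h
  9  $ E N    h h a a $          expand N ::= h N
Stack after step 9: $ E N h (top = h).

h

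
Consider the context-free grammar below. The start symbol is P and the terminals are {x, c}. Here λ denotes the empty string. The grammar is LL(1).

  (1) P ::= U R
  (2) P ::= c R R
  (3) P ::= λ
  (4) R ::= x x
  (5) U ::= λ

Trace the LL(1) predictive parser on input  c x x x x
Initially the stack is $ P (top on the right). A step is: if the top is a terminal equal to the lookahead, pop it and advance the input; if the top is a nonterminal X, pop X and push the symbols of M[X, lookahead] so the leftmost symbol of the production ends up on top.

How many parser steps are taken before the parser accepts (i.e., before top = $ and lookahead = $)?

8

     Stack    Input        Action
  1  $ P      c x x x x $  expand P ::= c R R
  2  $ R R c  c x x x x $  match c
  3  $ R R    x x x x $    expand R ::= x x
  4  $ R x x  x x x x $    match x
  5  $ R x    x x x $      match x
  6  $ R      x x $        expand R ::= x x
  7  $ x x    x x $        match x
  8  $ x      x $          match x
Accept reached after 8 steps.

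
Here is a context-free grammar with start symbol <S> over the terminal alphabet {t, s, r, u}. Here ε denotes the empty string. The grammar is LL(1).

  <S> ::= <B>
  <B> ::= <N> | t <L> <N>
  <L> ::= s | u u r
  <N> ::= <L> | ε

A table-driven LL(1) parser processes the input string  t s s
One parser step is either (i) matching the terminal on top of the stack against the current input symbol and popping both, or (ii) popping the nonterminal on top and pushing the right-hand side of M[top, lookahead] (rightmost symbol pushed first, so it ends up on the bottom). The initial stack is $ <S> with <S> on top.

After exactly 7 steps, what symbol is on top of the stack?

     Stack        Input    Action
  1  $ <S>        t s s $  expand <S> ::= <B>
  2  $ <B>        t s s $  expand <B> ::= t <L> <N>
  3  $ <N> <L> t  t s s $  match t
  4  $ <N> <L>    s s $    expand <L> ::= s
  5  $ <N> s      s s $    match s
  6  $ <N>        s $      expand <N> ::= <L>
  7  $ <L>        s $      expand <L> ::= s
Stack after step 7: $ s (top = s).

s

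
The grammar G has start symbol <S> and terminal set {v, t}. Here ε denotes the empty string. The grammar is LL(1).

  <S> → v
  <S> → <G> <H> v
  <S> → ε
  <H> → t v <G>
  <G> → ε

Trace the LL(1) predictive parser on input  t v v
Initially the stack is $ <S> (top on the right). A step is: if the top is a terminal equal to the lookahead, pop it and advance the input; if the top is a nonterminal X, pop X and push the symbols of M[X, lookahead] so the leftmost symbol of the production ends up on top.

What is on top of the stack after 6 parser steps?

step 1: stack=$ <S>  input=t v v $  — expand <S> → <G> <H> v
step 2: stack=$ v <H> <G>  input=t v v $  — expand <G> → ε
step 3: stack=$ v <H>  input=t v v $  — expand <H> → t v <G>
step 4: stack=$ v <G> v t  input=t v v $  — match t
step 5: stack=$ v <G> v  input=v v $  — match v
step 6: stack=$ v <G>  input=v $  — expand <G> → ε
Stack after step 6: $ v (top = v).

v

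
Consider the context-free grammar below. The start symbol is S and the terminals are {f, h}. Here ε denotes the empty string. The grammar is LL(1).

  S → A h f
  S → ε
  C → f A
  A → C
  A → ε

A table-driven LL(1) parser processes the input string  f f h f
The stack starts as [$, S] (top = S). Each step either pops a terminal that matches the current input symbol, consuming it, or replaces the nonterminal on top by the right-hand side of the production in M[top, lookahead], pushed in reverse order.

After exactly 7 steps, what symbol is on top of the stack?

     Stack      Input      Action
  1  $ S        f f h f $  expand S → A h f
  2  $ f h A    f f h f $  expand A → C
  3  $ f h C    f f h f $  expand C → f A
  4  $ f h A f  f f h f $  match f
  5  $ f h A    f h f $    expand A → C
  6  $ f h C    f h f $    expand C → f A
  7  $ f h A f  f h f $    match f
Stack after step 7: $ f h A (top = A).

A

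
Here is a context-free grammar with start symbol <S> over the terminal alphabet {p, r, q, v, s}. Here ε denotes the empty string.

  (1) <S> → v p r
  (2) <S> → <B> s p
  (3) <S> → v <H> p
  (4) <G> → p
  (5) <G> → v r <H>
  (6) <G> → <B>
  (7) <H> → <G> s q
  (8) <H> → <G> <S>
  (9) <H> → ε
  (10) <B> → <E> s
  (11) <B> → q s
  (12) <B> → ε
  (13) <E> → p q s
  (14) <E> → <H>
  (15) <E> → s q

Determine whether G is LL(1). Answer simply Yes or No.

No

FIRST(<S>) = {p, q, s, v}
FIRST(<G>) = {ε, p, q, s, v}
FIRST(<H>) = {ε, p, q, s, v}
FIRST(<B>) = {ε, p, q, s, v}
FIRST(<E>) = {ε, p, q, s, v}
FOLLOW(<S>) = {$, p, q, s, v}
FOLLOW(<G>) = {p, q, s, v}
FOLLOW(<H>) = {p, q, s, v}
FOLLOW(<B>) = {p, q, s, v}
FOLLOW(<E>) = {s}
Cell M[<B>, p] receives both <B> → <E> s and <B> → ε — the grammar is not LL(1).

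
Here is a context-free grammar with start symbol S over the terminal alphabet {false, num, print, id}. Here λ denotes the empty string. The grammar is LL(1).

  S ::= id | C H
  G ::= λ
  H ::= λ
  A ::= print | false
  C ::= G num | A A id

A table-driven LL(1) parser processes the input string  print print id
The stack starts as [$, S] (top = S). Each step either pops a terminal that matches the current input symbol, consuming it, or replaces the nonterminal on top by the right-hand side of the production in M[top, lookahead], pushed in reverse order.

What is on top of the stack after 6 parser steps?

     Stack           Input             Action
  1  $ S             print print id $  expand S ::= C H
  2  $ H C           print print id $  expand C ::= A A id
  3  $ H id A A      print print id $  expand A ::= print
  4  $ H id A print  print print id $  match print
  5  $ H id A        print id $        expand A ::= print
  6  $ H id print    print id $        match print
Stack after step 6: $ H id (top = id).

id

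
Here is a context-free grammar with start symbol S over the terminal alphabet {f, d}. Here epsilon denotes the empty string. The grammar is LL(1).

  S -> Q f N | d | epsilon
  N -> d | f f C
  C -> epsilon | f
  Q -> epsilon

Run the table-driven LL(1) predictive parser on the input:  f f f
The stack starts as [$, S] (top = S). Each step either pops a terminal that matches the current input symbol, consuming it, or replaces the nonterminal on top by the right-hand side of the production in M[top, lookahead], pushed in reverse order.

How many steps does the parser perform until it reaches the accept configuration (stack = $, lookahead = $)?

     Stack    Input    Action
  1  $ S      f f f $  expand S -> Q f N
  2  $ N f Q  f f f $  expand Q -> epsilon
  3  $ N f    f f f $  match f
  4  $ N      f f $    expand N -> f f C
  5  $ C f f  f f $    match f
  6  $ C f    f $      match f
  7  $ C      $        expand C -> epsilon
Accept reached after 7 steps.

7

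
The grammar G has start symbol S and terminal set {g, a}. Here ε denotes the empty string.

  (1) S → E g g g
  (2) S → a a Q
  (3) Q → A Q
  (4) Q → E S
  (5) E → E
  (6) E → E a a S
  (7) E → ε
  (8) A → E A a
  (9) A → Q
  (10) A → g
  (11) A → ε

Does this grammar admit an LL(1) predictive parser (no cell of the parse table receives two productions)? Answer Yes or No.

FIRST(S) = {a, g}
FIRST(Q) = {a, g}
FIRST(E) = {ε, a}
FIRST(A) = {ε, a, g}
FOLLOW(S) = {$, a, g}
FOLLOW(Q) = {$, a, g}
FOLLOW(E) = {a, g}
FOLLOW(A) = {a, g}
Cell M[A, a] receives both A → E A a and A → Q and A → ε — the grammar is not LL(1).

No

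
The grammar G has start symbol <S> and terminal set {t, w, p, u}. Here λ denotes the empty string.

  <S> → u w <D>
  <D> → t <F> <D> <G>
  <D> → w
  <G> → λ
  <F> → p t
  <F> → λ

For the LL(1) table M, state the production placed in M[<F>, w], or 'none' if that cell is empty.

FIRST(<S>) = {u}
FIRST(<D>) = {t, w}
FIRST(<G>) = {λ}
FIRST(<F>) = {λ, p}
FOLLOW(<S>) includes $ since <S> is the start symbol.
FOLLOW(<F>): in <D>→t <F> <D> <G>, <F> is followed by <D> <G> with FIRST {t, w}. Thus FOLLOW(<F>) = {t, w}.
For <F> → p t: FIRST(p t) = {p}, so it goes in M[<F>, t] for t ∈ {p}.
For <F> → λ: FIRST(λ) = {λ}, so it goes in M[<F>, t] for t ∈ {}; since λ ∈ FIRST, also for every t ∈ FOLLOW(<F>) = {t, w}.

<F> → λ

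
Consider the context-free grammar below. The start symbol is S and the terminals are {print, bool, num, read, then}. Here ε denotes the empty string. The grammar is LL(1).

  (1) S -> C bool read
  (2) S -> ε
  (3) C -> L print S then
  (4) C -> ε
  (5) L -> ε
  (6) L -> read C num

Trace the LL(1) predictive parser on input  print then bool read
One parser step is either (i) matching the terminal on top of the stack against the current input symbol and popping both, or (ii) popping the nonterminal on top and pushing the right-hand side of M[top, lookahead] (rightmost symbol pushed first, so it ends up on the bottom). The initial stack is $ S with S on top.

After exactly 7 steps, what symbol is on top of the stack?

read

step 1: stack=$ S  input=print then bool read $  — expand S -> C bool read
step 2: stack=$ read bool C  input=print then bool read $  — expand C -> L print S then
step 3: stack=$ read bool then S print L  input=print then bool read $  — expand L -> ε
step 4: stack=$ read bool then S print  input=print then bool read $  — match print
step 5: stack=$ read bool then S  input=then bool read $  — expand S -> ε
step 6: stack=$ read bool then  input=then bool read $  — match then
step 7: stack=$ read bool  input=bool read $  — match bool
Stack after step 7: $ read (top = read).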